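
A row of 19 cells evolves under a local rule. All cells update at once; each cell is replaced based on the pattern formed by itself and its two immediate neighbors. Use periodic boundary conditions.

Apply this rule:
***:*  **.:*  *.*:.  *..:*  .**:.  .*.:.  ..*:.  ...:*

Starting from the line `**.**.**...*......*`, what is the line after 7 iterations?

****..**..*..***..*

iteration 1: **..*..***..*****..
iteration 2: .**..*..***..*****.
iteration 3: ..**..*..***..*****
iteration 4: *..**..*..***..****
iteration 5: **..**..*..***..***
iteration 6: ***..**..*..***..**
iteration 7: ****..**..*..***..*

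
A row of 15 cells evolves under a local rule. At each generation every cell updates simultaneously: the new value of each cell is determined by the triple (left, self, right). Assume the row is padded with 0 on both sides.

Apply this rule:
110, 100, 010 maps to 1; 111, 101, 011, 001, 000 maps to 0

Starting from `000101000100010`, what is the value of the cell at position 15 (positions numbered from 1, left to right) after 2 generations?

1

000101100110011
000100110011001
position 15 holds 1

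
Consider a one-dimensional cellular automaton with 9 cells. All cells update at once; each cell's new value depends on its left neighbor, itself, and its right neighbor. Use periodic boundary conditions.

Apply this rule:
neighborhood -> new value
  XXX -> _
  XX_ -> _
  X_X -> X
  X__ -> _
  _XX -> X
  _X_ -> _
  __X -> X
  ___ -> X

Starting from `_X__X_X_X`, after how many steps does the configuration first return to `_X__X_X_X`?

step 1: X__X_X_X_
step 2: __X_X_X_X
step 3: _X_X_X_X_
step 4: X_X_X_X__
step 5: _X_X_X__X
step 6: X_X_X__X_
step 7: _X_X__X_X
step 8: X_X__X_X_
step 9: _X__X_X_X

9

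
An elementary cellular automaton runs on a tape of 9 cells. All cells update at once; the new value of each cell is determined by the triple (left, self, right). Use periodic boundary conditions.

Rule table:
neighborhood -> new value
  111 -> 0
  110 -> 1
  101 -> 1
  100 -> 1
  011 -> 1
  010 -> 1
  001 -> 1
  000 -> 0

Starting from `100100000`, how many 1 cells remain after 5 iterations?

4

111110001
000011011
100111111
111100000
100110001
count of 1: 4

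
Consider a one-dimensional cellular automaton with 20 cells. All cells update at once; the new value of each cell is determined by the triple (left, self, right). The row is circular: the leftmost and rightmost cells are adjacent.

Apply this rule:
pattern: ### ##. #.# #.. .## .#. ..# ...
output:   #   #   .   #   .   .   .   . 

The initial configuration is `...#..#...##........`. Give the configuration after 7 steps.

step 1: ....#..#...##.......
step 2: .....#..#...##......
step 3: ......#..#...##.....
step 4: .......#..#...##....
step 5: ........#..#...##...
step 6: .........#..#...##..
step 7: ..........#..#...##.

..........#..#...##.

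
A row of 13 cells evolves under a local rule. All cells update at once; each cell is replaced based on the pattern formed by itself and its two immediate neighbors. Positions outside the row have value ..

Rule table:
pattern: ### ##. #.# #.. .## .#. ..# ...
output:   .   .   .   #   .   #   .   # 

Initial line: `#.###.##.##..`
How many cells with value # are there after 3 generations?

3

generation 1: #..........##
generation 2: ##########...
generation 3: ..........###
count of #: 3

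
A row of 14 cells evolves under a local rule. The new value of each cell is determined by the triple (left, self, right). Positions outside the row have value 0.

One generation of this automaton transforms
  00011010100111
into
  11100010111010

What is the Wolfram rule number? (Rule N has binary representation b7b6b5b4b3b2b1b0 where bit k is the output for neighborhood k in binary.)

position 12: 111 → 1  (bit 7 = 1)
position 4: 110 → 0  (bit 6 = 0)
position 5: 101 → 0  (bit 5 = 0)
position 9: 100 → 1  (bit 4 = 1)
position 3: 011 → 0  (bit 3 = 0)
position 6: 010 → 1  (bit 2 = 1)
position 2: 001 → 1  (bit 1 = 1)
position 0: 000 → 1  (bit 0 = 1)
bits b7..b0 = 10010111 = 151

151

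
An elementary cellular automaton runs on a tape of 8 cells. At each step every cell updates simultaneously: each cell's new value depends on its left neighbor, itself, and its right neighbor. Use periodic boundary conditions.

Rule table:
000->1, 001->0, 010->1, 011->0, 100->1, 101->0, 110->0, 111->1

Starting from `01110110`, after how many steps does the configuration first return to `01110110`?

40

step 1: 00100001
step 2: 10111101
step 3: 00011000
step 4: 11000111
step 5: 10110011
step 6: 00001001
step 7: 11101101
step 8: 11000000
step 9: 00111110
step 10: 10011101
step 11: 01001000
step 12: 01101111
step 13: 00000110
step 14: 11110001
step 15: 11101100
step 16: 01000010
step 17: 01111011
step 18: 00110000
step 19: 10001111
step 20: 01100111
step 21: 00010010
step 22: 11011011
step 23: 10000001
step 24: 01111100
step 25: 00111011
step 26: 10010000
step 27: 11011110
step 28: 00001100
step 29: 11100011
step 30: 11011001
step 31: 10000100
step 32: 11110110
step 33: 01100000
step 34: 00011111
step 35: 11001110
step 36: 00100100
step 37: 10110111
step 38: 00000011
step 39: 11111000
step 40: 01110110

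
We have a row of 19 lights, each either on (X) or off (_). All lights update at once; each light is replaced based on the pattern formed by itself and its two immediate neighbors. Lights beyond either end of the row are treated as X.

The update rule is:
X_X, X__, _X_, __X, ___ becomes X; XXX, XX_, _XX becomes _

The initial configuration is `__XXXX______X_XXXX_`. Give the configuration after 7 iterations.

XX____XXXXXXXX____X

XX____XXXXXXXX____X
__XXXX________XXXX_
XX____XXXXXXXX____X  (repeats iteration 1; period 2)
iteration 7: XX____XXXXXXXX____X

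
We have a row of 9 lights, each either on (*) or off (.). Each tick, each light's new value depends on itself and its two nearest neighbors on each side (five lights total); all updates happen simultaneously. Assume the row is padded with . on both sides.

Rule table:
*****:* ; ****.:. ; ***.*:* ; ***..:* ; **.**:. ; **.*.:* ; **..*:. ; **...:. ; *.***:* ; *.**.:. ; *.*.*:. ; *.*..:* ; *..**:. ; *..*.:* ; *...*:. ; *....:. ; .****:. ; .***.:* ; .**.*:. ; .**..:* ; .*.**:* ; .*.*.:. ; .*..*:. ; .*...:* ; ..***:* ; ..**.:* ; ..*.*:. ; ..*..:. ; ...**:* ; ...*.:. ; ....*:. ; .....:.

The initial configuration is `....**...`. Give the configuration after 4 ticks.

tick 1: ...***...
tick 2: ..****...
tick 3: .**..*...
tick 4: ***.*.*..

***.*.*..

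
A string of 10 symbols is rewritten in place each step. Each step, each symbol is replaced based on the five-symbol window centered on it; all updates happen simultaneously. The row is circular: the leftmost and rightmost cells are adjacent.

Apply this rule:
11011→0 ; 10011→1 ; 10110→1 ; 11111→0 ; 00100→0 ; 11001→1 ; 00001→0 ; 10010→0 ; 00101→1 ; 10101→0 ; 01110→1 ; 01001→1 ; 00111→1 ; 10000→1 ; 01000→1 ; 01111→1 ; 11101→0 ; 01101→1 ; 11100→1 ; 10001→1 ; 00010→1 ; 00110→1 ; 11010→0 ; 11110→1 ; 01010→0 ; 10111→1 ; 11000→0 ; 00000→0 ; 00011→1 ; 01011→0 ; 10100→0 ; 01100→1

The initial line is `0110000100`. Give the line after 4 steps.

1111011111

1110101011
0100000011
0011000111
1111011111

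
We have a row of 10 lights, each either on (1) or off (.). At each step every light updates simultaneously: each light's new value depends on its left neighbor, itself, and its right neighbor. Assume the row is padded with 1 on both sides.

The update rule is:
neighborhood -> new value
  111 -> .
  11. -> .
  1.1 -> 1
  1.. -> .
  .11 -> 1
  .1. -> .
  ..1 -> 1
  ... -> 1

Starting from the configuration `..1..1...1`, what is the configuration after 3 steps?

step 1: .1..1..111
step 2: 1..1..11..
step 3: ..1..11..1

..1..11..1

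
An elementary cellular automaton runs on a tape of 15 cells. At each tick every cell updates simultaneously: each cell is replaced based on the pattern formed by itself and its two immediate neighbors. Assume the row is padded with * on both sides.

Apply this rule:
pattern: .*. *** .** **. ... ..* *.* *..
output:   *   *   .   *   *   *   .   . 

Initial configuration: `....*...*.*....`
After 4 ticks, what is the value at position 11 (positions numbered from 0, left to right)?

.****.***.*.***
..***..**.*..**
.*.**.*.*.*.*.*
.*..*.*.*.*.*..
position 11 holds .

.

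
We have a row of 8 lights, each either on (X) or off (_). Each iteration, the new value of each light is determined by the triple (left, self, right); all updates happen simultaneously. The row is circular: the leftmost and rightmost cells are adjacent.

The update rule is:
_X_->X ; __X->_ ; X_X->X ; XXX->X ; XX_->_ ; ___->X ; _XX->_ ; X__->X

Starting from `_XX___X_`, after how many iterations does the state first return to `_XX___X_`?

16

___XX_XX
XX___X__
__XX_XX_
X___X__X
_XX_XX__
___X__XX
XX_XX___
__X__XX_
X_XX___X
_X__XX__
_XX___XX
X__XX___
XX___XX_
__XX___X
X___XX_X
_XX___X_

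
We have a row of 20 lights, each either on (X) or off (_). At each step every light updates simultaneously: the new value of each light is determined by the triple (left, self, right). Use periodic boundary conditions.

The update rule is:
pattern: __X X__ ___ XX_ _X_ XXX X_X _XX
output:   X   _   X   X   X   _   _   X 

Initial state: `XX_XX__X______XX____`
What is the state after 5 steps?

XX_XX_XX_XXXXXXX_XXX
_X_XX_XX_X_____X_X__
XX_XX_XX_X_XXXXX_X_X
_X_XX_XX_X_X___X_X_X
_X_XX_XX_X_X_XXX_X_X

_X_XX_XX_X_X_XXX_X_X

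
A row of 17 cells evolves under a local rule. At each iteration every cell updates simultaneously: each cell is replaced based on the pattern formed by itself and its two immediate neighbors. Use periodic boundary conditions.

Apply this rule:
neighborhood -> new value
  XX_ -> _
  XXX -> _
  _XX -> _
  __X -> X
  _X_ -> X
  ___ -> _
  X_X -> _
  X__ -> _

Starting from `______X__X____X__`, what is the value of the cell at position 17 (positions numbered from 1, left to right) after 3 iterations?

iteration 1: _____XX_XX___XX__
iteration 2: ____X_______X____
iteration 3: ___XX______XX____
position 17 holds _

_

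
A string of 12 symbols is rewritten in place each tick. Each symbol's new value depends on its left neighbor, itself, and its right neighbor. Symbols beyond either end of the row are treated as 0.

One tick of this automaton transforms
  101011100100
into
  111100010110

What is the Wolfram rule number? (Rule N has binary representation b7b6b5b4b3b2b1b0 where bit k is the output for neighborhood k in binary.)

52

position 5: 111 → 0  (bit 7 = 0)
position 6: 110 → 0  (bit 6 = 0)
position 1: 101 → 1  (bit 5 = 1)
position 7: 100 → 1  (bit 4 = 1)
position 4: 011 → 0  (bit 3 = 0)
position 0: 010 → 1  (bit 2 = 1)
position 8: 001 → 0  (bit 1 = 0)
position 11: 000 → 0  (bit 0 = 0)
bits b7..b0 = 00110100 = 52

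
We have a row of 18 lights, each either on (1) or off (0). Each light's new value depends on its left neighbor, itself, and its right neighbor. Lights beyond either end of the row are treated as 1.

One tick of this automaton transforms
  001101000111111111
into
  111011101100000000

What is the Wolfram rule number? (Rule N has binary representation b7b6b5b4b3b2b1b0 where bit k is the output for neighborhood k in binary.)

62

position 10: 111 → 0  (bit 7 = 0)
position 3: 110 → 0  (bit 6 = 0)
position 4: 101 → 1  (bit 5 = 1)
position 0: 100 → 1  (bit 4 = 1)
position 2: 011 → 1  (bit 3 = 1)
position 5: 010 → 1  (bit 2 = 1)
position 1: 001 → 1  (bit 1 = 1)
position 7: 000 → 0  (bit 0 = 0)
bits b7..b0 = 00111110 = 62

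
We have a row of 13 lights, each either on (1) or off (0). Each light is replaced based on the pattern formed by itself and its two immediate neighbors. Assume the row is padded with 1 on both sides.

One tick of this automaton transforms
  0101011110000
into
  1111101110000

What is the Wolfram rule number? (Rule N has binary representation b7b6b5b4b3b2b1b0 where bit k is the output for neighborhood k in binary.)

position 6: 111 → 1  (bit 7 = 1)
position 8: 110 → 1  (bit 6 = 1)
position 0: 101 → 1  (bit 5 = 1)
position 9: 100 → 0  (bit 4 = 0)
position 5: 011 → 0  (bit 3 = 0)
position 1: 010 → 1  (bit 2 = 1)
position 12: 001 → 0  (bit 1 = 0)
position 10: 000 → 0  (bit 0 = 0)
bits b7..b0 = 11100100 = 228

228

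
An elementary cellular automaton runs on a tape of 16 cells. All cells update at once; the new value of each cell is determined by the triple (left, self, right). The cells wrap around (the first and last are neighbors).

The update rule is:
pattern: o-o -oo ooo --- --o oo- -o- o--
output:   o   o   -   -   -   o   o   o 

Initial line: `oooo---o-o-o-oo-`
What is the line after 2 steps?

o--oo--ooooooooo
oo-ooo-o--------

oo-ooo-o--------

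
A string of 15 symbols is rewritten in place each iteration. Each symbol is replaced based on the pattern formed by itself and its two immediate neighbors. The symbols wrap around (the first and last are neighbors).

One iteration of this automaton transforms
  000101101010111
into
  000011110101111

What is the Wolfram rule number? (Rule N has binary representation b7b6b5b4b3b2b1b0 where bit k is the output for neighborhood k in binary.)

position 13: 111 → 1  (bit 7 = 1)
position 6: 110 → 1  (bit 6 = 1)
position 4: 101 → 1  (bit 5 = 1)
position 0: 100 → 0  (bit 4 = 0)
position 5: 011 → 1  (bit 3 = 1)
position 3: 010 → 0  (bit 2 = 0)
position 2: 001 → 0  (bit 1 = 0)
position 1: 000 → 0  (bit 0 = 0)
bits b7..b0 = 11101000 = 232

232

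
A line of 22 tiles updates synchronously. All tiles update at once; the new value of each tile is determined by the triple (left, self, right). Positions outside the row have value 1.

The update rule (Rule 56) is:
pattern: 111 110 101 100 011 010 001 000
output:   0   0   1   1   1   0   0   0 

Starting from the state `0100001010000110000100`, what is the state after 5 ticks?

tick 1: 1010000101000101000010
tick 2: 0101000010100010100001
tick 3: 1010100001010001010001
tick 4: 0101010000101000101001
tick 5: 1010101000010100010101

1010101000010100010101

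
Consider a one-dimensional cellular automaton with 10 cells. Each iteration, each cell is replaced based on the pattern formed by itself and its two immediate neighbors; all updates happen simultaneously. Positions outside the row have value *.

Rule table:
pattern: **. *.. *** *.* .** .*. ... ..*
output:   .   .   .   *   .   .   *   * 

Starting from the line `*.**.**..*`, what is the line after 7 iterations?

iteration 1: .*..*...*.
iteration 2: *..*..**.*
iteration 3: ..*..*..*.
iteration 4: .*..*..*.*
iteration 5: *..*..*.*.
iteration 6: ..*..*.*.*
iteration 7: .*..*.*.*.

.*..*.*.*.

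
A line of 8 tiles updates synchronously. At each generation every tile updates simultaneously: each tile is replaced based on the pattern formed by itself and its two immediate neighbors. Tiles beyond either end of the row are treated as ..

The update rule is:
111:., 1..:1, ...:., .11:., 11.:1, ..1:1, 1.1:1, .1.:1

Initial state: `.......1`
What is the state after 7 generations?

1111.111

......11
.....1.1
....1111
...1...1
..111.11
.1..11.1
1111.111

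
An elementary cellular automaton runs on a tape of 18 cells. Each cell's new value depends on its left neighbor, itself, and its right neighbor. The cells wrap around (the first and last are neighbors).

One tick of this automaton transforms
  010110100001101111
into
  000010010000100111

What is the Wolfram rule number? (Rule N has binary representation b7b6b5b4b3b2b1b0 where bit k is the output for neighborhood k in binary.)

position 15: 111 → 1  (bit 7 = 1)
position 4: 110 → 1  (bit 6 = 1)
position 0: 101 → 0  (bit 5 = 0)
position 7: 100 → 1  (bit 4 = 1)
position 3: 011 → 0  (bit 3 = 0)
position 1: 010 → 0  (bit 2 = 0)
position 10: 001 → 0  (bit 1 = 0)
position 8: 000 → 0  (bit 0 = 0)
bits b7..b0 = 11010000 = 208

208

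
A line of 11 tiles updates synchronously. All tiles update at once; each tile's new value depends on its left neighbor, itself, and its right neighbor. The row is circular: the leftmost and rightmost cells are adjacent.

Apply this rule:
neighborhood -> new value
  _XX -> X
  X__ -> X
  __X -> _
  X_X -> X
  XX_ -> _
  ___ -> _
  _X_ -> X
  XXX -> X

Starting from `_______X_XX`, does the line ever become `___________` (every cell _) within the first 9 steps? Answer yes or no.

no

X______XXX_
XX_____XX_X
X_X____X_XX
_XXX___XXXX
XXX_X__XXX_
XX_XXX_XX_X
X_XXX_XX_XX
_XXX_XX_XXX
XXX_XX_XXX_
step 9 is XXX_XX_XXX_, still not uniform _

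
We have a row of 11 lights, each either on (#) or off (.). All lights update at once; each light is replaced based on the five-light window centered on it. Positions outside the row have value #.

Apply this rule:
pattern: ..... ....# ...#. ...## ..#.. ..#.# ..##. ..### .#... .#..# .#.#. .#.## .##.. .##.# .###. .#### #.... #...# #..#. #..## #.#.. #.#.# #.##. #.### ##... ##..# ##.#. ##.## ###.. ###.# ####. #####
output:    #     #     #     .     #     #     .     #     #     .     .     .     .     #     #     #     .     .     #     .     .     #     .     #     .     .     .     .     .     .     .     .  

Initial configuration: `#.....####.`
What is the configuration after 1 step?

...##.##...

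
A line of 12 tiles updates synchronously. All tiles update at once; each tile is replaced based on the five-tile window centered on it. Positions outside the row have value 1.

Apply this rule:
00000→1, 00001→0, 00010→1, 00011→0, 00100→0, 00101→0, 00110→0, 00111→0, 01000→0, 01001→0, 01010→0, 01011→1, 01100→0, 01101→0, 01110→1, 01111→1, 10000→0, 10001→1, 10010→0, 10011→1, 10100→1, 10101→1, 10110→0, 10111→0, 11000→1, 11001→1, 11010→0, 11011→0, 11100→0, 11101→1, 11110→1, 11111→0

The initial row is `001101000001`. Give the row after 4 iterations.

110001001000
101110000010
100101010101
010001010110

010001010110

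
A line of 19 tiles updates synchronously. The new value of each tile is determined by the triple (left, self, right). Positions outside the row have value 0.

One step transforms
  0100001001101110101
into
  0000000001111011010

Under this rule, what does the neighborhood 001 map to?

At position 0 the neighborhood is 001; the next row has 0 there.

0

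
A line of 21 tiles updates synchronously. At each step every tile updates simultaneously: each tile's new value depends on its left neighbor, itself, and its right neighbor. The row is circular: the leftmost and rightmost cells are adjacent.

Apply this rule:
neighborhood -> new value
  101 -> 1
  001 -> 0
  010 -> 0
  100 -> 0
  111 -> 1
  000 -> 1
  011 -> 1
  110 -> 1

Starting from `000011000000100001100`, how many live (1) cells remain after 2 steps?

19

111011011110001101101
111111111110101111111
count of 1: 19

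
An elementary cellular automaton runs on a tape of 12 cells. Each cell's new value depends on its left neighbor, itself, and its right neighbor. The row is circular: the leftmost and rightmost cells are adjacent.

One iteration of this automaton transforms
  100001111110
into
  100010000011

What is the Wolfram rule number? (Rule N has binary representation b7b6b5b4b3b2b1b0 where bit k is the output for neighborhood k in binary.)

position 6: 111 → 0  (bit 7 = 0)
position 10: 110 → 1  (bit 6 = 1)
position 11: 101 → 1  (bit 5 = 1)
position 1: 100 → 0  (bit 4 = 0)
position 5: 011 → 0  (bit 3 = 0)
position 0: 010 → 1  (bit 2 = 1)
position 4: 001 → 1  (bit 1 = 1)
position 2: 000 → 0  (bit 0 = 0)
bits b7..b0 = 01100110 = 102

102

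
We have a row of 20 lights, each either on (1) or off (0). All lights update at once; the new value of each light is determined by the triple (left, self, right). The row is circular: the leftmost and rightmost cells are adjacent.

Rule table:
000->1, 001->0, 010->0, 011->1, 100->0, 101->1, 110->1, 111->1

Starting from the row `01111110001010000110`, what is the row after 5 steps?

01111111111111111110

01111110100100110110
01111111000000111110
01111111011110111110
01111111111111111110
01111111111111111110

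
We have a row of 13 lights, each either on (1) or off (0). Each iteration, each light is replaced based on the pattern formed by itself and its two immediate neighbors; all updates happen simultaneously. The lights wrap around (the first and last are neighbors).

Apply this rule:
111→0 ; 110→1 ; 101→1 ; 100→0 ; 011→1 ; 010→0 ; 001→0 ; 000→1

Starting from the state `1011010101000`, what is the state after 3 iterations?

iteration 1: 0111101010010
iteration 2: 0100110100000
iteration 3: 0000111001111

0000111001111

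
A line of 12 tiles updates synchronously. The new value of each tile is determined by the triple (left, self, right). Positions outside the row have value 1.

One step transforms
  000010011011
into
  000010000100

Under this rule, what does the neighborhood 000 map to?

At position 1 the neighborhood is 000; the next row has 0 there.

0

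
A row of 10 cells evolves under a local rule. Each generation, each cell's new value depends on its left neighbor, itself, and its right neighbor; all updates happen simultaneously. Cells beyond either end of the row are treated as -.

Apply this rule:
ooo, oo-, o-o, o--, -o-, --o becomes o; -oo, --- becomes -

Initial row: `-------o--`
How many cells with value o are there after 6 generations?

7

------ooo-
-----o-ooo
----ooo-oo
---o-ooo-o
--ooo-oooo
-o-ooo-ooo
count of o: 7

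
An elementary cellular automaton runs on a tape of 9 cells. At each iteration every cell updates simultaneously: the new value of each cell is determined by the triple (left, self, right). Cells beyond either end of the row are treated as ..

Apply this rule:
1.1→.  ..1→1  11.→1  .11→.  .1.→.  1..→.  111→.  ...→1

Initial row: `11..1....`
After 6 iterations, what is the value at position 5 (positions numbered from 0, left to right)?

.1.1..111
1....1..1
..111..1.
11..1.1..
.1.1....1
1....111.
position 5 holds 1

1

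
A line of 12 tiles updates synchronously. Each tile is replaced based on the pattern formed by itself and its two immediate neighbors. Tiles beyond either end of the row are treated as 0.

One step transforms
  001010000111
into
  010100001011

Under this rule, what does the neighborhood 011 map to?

0

At position 9 the neighborhood is 011; the next row has 0 there.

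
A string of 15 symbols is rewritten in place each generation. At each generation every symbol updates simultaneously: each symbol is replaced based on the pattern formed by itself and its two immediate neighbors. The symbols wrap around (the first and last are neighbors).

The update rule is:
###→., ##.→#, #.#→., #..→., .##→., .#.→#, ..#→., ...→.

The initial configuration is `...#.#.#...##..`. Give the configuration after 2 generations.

...#.#.#....#..

...#.#.#....#..
...#.#.#....#..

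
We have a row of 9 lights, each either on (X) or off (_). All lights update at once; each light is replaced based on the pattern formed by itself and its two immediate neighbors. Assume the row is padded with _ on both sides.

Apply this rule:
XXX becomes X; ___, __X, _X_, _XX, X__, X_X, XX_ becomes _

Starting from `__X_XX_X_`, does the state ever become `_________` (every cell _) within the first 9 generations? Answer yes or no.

yes

_________
all cells are _ at generation 1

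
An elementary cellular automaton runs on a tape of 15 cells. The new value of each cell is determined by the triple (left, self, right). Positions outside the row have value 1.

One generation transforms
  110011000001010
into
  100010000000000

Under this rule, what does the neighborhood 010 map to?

0

At position 11 the neighborhood is 010; the next row has 0 there.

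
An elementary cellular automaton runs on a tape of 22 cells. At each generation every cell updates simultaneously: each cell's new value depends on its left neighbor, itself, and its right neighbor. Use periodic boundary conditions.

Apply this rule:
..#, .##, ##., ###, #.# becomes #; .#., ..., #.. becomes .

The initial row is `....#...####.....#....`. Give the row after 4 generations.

#...########.#........

...#...#####....#.....
..#...######...#......
.#...#######..#.......
#...########.#........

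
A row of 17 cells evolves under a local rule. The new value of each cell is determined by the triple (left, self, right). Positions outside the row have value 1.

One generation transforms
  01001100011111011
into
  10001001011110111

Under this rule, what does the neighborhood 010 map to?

0

At position 1 the neighborhood is 010; the next row has 0 there.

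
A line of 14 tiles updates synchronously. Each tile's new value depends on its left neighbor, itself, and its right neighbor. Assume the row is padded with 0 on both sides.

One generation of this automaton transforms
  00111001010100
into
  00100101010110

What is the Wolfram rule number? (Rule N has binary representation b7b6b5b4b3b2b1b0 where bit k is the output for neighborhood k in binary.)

position 3: 111 → 0  (bit 7 = 0)
position 4: 110 → 0  (bit 6 = 0)
position 8: 101 → 0  (bit 5 = 0)
position 5: 100 → 1  (bit 4 = 1)
position 2: 011 → 1  (bit 3 = 1)
position 7: 010 → 1  (bit 2 = 1)
position 1: 001 → 0  (bit 1 = 0)
position 0: 000 → 0  (bit 0 = 0)
bits b7..b0 = 00011100 = 28

28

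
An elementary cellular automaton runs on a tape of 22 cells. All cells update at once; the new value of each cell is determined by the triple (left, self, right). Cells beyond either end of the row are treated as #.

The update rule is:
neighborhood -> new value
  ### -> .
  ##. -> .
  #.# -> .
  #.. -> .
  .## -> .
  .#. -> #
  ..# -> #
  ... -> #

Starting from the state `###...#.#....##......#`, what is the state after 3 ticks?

.....####.####...#####

tick 1: ....###.#.###...#####.
tick 2: .###....#.....##......
tick 3: .....####.####...#####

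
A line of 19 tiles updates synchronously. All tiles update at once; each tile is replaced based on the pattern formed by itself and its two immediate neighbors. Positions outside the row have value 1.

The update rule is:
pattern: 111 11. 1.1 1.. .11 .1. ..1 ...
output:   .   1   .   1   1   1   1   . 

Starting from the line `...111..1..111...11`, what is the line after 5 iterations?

iteration 1: 1.11.1111111.11.11.
iteration 2: 1.11.1.....1.11.11.
iteration 3: 1.11.11...11.11.11.
iteration 4: 1.11.111.111.11.11.
iteration 5: 1.11.1.1.1.1.11.11.

1.11.1.1.1.1.11.11.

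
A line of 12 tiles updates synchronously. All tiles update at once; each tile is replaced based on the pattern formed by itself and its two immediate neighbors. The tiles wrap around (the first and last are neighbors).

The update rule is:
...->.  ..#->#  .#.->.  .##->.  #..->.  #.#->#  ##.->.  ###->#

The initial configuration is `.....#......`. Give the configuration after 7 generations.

....#.......
...#........
..#.........
.#..........
#...........
...........#
..........#.

..........#.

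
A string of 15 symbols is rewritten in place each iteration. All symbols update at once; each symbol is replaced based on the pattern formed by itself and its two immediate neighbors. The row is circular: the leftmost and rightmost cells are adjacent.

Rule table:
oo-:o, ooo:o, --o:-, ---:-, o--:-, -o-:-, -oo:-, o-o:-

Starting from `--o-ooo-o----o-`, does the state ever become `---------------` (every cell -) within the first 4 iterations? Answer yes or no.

yes

-----oo--------
------o--------
---------------
all cells are - at iteration 3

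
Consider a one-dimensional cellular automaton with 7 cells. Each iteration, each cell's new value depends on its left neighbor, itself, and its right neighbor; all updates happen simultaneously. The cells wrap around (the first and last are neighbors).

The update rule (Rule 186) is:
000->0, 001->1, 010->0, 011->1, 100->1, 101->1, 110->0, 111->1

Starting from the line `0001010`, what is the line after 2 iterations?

0010101
1101010

1101010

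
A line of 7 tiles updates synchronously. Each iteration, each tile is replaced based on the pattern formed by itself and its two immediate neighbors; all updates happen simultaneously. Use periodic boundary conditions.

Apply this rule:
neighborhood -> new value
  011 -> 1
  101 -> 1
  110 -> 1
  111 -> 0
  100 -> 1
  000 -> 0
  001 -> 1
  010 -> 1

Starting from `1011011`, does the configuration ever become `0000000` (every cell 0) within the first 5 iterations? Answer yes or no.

iteration 1: 1111110
iteration 2: 1000011
iteration 3: 1100110
iteration 4: 1111111
iteration 5: 0000000
all cells are 0 at iteration 5

yes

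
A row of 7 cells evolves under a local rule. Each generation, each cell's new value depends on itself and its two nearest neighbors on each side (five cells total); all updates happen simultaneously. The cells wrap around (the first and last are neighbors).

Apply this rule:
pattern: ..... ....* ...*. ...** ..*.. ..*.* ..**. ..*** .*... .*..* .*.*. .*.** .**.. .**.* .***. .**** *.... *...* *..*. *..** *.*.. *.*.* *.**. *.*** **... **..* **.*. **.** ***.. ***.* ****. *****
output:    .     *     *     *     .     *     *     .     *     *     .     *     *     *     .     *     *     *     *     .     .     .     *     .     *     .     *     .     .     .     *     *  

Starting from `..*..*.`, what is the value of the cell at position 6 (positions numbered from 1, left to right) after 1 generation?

.

**.**.*
position 6 holds .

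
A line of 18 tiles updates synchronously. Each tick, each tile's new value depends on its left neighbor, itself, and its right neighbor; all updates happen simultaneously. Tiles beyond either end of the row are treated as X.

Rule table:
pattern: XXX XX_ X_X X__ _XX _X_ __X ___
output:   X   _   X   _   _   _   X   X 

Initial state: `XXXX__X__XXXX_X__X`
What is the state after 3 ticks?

X__X__X_X__X__X_X_

tick 1: XXX__X__X_XX_X__X_
tick 2: XX__X__X_X__X__X_X
tick 3: X__X__X_X__X__X_X_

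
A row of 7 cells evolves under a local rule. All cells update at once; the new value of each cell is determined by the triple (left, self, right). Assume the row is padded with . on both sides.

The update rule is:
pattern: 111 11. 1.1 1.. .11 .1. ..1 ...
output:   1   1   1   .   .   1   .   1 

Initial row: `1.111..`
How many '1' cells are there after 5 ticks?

tick 1: 11.11.1
tick 2: .11.111
tick 3: ..11.11
tick 4: 1..11.1
tick 5: 1...111
count of 1: 4

4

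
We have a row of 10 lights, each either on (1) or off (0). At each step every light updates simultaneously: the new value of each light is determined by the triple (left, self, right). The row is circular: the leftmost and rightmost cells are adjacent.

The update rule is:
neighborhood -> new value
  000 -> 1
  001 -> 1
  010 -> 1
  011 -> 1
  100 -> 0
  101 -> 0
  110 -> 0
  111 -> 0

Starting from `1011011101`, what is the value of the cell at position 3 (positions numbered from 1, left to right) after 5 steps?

0

0010010001
0110110111
0100100100
1101101101
0001001001
position 3 holds 0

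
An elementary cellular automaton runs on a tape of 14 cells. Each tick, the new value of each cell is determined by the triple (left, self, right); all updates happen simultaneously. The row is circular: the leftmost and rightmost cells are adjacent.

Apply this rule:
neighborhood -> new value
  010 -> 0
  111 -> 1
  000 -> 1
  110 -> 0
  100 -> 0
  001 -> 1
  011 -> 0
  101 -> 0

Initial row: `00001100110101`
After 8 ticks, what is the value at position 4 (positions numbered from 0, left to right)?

01110001000000
10100110011111
00001000101111
01110011000110
10100100011000
00001001100011
01110010001100
10100100110001
position 4 holds 0

0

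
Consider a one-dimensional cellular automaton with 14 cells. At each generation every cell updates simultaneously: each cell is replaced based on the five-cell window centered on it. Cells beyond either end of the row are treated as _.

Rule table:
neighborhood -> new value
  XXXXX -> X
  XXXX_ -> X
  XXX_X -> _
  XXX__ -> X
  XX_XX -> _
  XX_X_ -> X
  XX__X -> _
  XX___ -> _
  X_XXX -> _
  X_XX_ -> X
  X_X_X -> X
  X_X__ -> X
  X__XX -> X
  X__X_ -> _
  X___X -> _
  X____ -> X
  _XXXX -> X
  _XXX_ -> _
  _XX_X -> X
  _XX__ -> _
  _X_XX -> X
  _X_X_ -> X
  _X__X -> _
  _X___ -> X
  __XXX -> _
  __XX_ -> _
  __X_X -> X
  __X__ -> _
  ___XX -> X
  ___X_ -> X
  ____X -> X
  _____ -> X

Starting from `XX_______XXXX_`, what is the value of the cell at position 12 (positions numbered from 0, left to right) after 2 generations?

___XXXXXX_XXX_
XXX_XXXX____X_
position 12 holds X

X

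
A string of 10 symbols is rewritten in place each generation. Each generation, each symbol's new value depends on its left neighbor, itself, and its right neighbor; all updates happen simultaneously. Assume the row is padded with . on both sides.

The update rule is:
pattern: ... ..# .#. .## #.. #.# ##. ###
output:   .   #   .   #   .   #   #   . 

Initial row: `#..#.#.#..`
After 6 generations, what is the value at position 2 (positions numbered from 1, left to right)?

#

..#.#.#...
.#.#.#....
#.#.#.....
.#.#......
#.#.......
.#........
position 2 holds #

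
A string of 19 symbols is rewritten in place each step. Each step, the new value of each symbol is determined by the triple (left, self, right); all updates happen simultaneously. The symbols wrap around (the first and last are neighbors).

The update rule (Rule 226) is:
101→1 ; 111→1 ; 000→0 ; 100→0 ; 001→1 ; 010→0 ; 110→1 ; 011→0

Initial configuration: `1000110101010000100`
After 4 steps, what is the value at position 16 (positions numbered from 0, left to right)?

0001011010100001001
0010101101000010010
0101010110000100100
1010101010001001000
position 16 holds 0

0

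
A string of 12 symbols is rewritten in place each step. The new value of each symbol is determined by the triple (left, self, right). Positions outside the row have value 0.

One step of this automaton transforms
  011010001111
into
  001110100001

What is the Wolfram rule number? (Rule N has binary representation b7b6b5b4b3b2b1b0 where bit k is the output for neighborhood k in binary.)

101

position 9: 111 → 0  (bit 7 = 0)
position 2: 110 → 1  (bit 6 = 1)
position 3: 101 → 1  (bit 5 = 1)
position 5: 100 → 0  (bit 4 = 0)
position 1: 011 → 0  (bit 3 = 0)
position 4: 010 → 1  (bit 2 = 1)
position 0: 001 → 0  (bit 1 = 0)
position 6: 000 → 1  (bit 0 = 1)
bits b7..b0 = 01100101 = 101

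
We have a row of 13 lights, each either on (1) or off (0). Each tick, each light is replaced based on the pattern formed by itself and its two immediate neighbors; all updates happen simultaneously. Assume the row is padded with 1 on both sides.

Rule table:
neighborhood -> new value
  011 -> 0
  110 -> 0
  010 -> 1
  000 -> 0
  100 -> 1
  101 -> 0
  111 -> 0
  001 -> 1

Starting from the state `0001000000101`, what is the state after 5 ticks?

1011100001100
0000010010011
1000111111100
0101000000011
0101100000100

0101100000100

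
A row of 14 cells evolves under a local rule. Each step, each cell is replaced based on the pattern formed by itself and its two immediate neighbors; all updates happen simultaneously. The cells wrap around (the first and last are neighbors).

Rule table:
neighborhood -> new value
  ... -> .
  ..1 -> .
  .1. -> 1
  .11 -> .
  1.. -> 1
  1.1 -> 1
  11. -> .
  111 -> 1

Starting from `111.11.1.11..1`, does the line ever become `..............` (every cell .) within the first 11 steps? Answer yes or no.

step 1: 11.1..111..1..
step 2: ..111..1.1.11.
step 3: ...1.1.1111..1
step 4: 1..1111.11.1.1
step 5: .1..11.1..111.
step 6: .11...111..1.1
step 7: 1..1...1.1.111
step 8: .1.11..1111.11
step 9: 111..1..11.1..
step 10: .1.1.11...111.
step 11: .1111..1...1.1
step 11 is .1111..1...1.1, still not uniform .

no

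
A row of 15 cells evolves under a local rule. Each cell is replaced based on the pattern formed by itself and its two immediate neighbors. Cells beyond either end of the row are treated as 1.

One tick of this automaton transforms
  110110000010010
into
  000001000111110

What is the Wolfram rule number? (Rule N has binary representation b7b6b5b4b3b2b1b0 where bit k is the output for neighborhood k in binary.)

position 0: 111 → 0  (bit 7 = 0)
position 1: 110 → 0  (bit 6 = 0)
position 2: 101 → 0  (bit 5 = 0)
position 5: 100 → 1  (bit 4 = 1)
position 3: 011 → 0  (bit 3 = 0)
position 10: 010 → 1  (bit 2 = 1)
position 9: 001 → 1  (bit 1 = 1)
position 6: 000 → 0  (bit 0 = 0)
bits b7..b0 = 00010110 = 22

22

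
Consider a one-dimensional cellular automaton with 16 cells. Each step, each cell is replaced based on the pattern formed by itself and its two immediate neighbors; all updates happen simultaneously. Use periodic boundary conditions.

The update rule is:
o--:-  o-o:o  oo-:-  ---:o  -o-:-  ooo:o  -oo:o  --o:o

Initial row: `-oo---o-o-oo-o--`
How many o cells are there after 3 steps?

step 1: oo--oo-o-oo-o--o
step 2: o--oo-o-oo-o--oo
step 3: --oo-o-oo-o--ooo
count of o: 9

9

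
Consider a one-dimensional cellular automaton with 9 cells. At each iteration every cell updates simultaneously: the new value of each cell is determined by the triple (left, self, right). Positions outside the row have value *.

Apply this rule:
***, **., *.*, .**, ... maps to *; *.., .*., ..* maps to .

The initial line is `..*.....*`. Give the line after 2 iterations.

....***.*
.**.*****

.**.*****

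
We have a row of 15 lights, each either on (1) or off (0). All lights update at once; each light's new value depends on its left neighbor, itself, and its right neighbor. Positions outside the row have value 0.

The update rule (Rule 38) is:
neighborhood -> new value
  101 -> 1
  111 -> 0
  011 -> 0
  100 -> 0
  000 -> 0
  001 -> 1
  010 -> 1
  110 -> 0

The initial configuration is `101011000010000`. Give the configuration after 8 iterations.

001000000000000

111100000110000
000000001000000
000000011000000
000000100000000
000001100000000
000010000000000
000110000000000
001000000000000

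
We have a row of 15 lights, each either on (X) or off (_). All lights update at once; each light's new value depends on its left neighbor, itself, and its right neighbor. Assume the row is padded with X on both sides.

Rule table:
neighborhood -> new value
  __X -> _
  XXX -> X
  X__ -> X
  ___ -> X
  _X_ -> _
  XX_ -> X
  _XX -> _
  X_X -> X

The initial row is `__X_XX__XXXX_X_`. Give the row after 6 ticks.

X__X_XX__XXXX_X
XX__X_XX__XXXX_
XXX__X_XX__XXXX
XXXX__X_XX__XXX
XXXXX__X_XX__XX
XXXXXX__X_XX__X

XXXXXX__X_XX__X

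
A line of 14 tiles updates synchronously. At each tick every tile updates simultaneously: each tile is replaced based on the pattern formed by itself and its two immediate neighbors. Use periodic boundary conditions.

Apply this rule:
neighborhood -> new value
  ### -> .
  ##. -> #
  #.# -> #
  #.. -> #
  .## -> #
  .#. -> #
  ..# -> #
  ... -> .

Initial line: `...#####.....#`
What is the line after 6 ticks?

tick 1: #.##...##...##
tick 2: #####.####.##.
tick 3: #...###..#####
tick 4: ##.##.####....
tick 5: #######..##..#
tick 6: ......########

......########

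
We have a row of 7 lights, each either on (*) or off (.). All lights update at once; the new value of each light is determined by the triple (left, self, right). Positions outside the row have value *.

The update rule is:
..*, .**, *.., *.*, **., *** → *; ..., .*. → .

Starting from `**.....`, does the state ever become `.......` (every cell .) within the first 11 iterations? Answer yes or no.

no

***...*
****.**
*******
*******  (fixed point — unchanged through iteration 11)
iteration 11 is *******, still not uniform .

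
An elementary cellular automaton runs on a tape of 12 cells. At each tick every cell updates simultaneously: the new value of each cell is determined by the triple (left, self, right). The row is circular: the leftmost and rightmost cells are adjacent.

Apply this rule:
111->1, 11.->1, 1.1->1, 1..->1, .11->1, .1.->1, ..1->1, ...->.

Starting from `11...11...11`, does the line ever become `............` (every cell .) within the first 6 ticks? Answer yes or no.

no

tick 1: 111.1111.111
tick 2: 111111111111
tick 3: 111111111111  (fixed point — unchanged through tick 6)
tick 6 is 111111111111, still not uniform .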